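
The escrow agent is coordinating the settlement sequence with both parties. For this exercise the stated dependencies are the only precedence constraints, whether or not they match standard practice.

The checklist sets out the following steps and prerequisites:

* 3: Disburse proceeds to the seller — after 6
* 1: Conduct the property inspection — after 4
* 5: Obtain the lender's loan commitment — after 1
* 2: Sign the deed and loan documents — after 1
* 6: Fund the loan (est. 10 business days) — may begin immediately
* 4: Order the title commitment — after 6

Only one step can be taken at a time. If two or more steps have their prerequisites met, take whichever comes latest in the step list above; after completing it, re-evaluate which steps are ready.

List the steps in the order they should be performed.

6 4 1 2 5 3

Only 6 has no prerequisites, so it is first.
4 and 3 are both available; 4 is listed later → 4.
1 and 3 are both available; 1 is listed later → 1.
2 and 5 now also ready, so the ready set is {2, 5, 3}; 2 is listed later → 2.
Ready: 5 and 3. 5 is listed later → 5.
3 needed 6, now all done → 3.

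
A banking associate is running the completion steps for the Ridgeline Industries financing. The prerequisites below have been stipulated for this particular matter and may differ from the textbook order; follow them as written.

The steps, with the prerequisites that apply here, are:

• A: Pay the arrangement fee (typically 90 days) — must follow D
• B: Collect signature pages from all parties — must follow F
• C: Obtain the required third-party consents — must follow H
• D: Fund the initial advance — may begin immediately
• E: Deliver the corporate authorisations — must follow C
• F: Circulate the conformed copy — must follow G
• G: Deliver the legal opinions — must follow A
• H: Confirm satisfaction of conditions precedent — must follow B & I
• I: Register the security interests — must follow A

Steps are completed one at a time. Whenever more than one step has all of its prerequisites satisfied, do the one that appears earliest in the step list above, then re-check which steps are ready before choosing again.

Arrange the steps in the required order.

D → A → G → F → B → I → H → C → E

D has no prerequisites → D first.
A needed D, now all done → A.
Now G and I have their prerequisites met. G is listed earlier, so G next.
Now F and I have their prerequisites met. F is listed earlier, so F next.
B now also ready, so the ready set is {B, I}; B is listed earlier → B.
I needed A, now all done → I.
H needed B and I, now all done → H.
Next only C has its prerequisites met → C.
E is the only step now ready → E.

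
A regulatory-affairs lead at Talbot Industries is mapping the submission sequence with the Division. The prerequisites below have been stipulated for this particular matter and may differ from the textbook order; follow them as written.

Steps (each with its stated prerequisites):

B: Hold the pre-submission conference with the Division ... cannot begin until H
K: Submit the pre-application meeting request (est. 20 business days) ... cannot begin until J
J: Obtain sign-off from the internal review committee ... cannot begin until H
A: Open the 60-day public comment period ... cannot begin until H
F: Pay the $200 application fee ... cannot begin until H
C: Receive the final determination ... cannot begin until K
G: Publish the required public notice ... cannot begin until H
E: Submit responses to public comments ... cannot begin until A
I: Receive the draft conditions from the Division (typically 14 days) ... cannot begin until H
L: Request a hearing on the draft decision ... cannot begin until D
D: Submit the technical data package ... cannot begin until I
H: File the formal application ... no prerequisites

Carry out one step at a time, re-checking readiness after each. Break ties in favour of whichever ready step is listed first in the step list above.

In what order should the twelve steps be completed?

H B J K A F C G E I D L

H has no prerequisites → H first.
B, J, A, F, G and I are all available; B is listed earlier → B.
Now J, A, F, G and I have their prerequisites met. J is listed earlier, so J next.
K now also ready, so the ready set is {K, A, F, G, I}; K is listed earlier → K.
C now also ready, so the ready set is {A, F, C, G, I}; A is listed earlier → A.
E now also ready, so the ready set is {F, C, G, E, I}; F is listed earlier → F.
Ready: C, G, E and I. C is listed earlier → C.
G, E and I are all available; G is listed earlier → G.
E and I are both available; E is listed earlier → E.
I is the only step now ready → I.
D needed I, now all done → D.
L needed D, now all done → L.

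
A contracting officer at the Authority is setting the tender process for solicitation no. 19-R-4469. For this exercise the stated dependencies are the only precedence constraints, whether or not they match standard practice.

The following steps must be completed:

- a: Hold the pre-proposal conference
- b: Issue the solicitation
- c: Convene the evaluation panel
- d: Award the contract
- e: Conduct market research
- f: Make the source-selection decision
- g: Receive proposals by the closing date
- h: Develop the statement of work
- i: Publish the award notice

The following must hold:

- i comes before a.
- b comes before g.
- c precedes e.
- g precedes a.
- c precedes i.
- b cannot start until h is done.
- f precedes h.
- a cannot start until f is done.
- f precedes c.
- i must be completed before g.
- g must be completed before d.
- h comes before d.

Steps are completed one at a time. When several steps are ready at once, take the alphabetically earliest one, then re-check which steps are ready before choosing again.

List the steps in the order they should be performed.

f, c, e, h, b, i, g, a, d

f is the only step with nothing outstanding, so it goes first.
Ready: c and h. c has the earlier label → c.
Now e, h and i have their prerequisites met. e has the earlier label, so e next.
Ready: h and i. h has the earlier label → h.
b now also ready, so the ready set is {b, i}; b has the earlier label → b.
That leaves i as the only ready step → i.
That leaves g as the only ready step → g.
Now a and d have their prerequisites met. a has the earlier label, so a next.
That leaves d as the only ready step → d.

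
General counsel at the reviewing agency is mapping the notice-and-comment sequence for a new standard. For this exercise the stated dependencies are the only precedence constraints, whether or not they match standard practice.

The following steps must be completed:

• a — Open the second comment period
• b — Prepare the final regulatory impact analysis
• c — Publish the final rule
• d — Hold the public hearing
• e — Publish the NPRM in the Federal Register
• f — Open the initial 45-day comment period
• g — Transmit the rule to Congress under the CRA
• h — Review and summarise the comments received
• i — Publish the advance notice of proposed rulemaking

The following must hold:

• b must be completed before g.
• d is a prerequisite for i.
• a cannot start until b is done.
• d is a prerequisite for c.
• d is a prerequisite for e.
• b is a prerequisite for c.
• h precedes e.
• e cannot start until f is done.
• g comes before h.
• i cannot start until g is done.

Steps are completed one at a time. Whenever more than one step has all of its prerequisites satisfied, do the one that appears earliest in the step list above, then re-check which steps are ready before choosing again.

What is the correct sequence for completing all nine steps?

b, d and f have no prerequisites; b is listed earlier, so b is first.
a and g now also ready, so the ready set is {a, d, f, g}; a is listed earlier → a.
d, f and g are all available; d is listed earlier → d.
c now also ready, so the ready set is {c, f, g}; c is listed earlier → c.
Ready: f and g. f is listed earlier → f.
Next only g has its prerequisites met → g.
h and i are both available; h is listed earlier → h.
e now also ready, so the ready set is {e, i}; e is listed earlier → e.
i needed d and g, now all done → i.

b, a, d, c, f, g, h, e, i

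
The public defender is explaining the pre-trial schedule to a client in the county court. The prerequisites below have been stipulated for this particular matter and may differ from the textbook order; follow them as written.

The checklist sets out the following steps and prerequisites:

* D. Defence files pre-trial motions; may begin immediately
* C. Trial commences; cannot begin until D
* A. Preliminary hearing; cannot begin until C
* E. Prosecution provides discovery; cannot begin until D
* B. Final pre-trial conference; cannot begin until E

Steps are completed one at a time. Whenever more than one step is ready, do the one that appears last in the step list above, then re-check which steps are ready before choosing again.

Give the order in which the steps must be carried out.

D → E → B → C → A

D is the only step with nothing outstanding, so it goes first.
E and C are both available; E is listed later → E.
B and C are both available; B is listed later → B.
That leaves C as the only ready step → C.
Next only A has its prerequisites met → A.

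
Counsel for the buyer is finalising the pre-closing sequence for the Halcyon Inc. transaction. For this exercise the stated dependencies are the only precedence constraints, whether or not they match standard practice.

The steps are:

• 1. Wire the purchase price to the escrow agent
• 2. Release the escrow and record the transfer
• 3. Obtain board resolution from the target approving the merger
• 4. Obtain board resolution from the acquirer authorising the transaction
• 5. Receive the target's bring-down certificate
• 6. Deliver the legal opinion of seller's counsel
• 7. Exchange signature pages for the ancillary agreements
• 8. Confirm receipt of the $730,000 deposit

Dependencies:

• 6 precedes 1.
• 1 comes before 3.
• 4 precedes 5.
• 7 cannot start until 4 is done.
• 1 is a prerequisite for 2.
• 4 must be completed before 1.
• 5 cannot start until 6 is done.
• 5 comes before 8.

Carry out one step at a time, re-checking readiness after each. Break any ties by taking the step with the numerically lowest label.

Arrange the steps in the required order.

Nothing is required for 4 and 6. 4 has the earlier label → 4 first.
Ready: 6 and 7. 6 has the earlier label → 6.
Ready: 1, 5 and 7. 1 has the earlier label → 1.
2 and 3 now also ready, so the ready set is {2, 3, 5, 7}; 2 has the earlier label → 2.
Now 3, 5 and 7 have their prerequisites met. 3 has the earlier label, so 3 next.
Now 5 and 7 have their prerequisites met. 5 has the earlier label, so 5 next.
8 now also ready, so the ready set is {7, 8}; 7 has the earlier label → 7.
That leaves 8 as the only ready step → 8.

4 → 6 → 1 → 2 → 3 → 5 → 7 → 8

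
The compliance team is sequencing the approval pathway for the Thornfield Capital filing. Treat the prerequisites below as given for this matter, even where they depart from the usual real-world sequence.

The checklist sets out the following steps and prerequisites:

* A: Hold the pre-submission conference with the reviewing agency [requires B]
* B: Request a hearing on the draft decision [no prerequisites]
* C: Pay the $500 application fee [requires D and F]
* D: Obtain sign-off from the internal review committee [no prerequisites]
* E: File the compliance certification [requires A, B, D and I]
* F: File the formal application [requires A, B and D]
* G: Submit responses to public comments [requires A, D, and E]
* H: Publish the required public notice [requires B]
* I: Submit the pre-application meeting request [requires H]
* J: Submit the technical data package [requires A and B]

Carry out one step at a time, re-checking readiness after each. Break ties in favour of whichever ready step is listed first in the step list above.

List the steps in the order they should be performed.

B A D F C H I E G J

Nothing is required for B and D. B is listed earlier → B first.
A and H now also ready, so the ready set is {A, D, H}; A is listed earlier → A.
D, H and J are all available; D is listed earlier → D.
Ready: F, H and J. F is listed earlier → F.
C now also ready, so the ready set is {C, H, J}; C is listed earlier → C.
H and J are both available; H is listed earlier → H.
I and J are both available; I is listed earlier → I.
Ready: E and J. E is listed earlier → E.
Ready: G and J. G is listed earlier → G.
J needed A and B, now all done → J.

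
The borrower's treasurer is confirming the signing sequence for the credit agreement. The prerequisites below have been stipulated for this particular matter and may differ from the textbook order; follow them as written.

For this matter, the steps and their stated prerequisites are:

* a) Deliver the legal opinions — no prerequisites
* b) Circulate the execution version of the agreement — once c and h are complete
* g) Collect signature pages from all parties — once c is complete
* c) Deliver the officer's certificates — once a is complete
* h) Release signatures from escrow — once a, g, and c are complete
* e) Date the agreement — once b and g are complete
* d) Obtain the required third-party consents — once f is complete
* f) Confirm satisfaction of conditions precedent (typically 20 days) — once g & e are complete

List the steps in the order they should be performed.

a → c → g → h → b → e → f → d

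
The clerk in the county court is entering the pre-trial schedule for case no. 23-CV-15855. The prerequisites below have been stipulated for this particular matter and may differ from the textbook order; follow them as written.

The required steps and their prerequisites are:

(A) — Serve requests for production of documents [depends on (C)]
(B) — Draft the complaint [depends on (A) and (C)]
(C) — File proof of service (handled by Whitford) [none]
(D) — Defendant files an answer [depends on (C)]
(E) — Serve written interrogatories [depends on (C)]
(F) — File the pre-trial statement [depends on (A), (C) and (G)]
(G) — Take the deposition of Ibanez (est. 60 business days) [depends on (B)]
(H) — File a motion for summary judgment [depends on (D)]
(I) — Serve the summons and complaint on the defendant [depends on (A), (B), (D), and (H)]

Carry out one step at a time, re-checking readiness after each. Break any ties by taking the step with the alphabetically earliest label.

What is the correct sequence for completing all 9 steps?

(C) (A) (B) (D) (E) (G) (F) (H) (I)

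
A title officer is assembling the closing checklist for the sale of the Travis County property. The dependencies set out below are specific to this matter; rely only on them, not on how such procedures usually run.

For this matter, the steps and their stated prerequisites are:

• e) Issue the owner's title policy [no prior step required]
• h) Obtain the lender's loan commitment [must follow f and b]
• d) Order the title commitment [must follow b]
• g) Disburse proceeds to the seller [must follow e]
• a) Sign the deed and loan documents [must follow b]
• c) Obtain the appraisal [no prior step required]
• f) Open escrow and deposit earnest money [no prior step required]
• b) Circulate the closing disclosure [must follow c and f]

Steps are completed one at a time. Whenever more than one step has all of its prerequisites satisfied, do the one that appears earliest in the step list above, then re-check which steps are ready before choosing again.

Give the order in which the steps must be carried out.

e, c and f have no prerequisites; e is listed earlier, so e is first.
g now also ready, so the ready set is {g, c, f}; g is listed earlier → g.
Ready: c and f. c is listed earlier → c.
f is the only step now ready → f.
b needed c and f, now all done → b.
Ready: h, d and a. h is listed earlier → h.
d and a are both available; d is listed earlier → d.
a needed b, now all done → a.

e → g → c → f → b → h → d → a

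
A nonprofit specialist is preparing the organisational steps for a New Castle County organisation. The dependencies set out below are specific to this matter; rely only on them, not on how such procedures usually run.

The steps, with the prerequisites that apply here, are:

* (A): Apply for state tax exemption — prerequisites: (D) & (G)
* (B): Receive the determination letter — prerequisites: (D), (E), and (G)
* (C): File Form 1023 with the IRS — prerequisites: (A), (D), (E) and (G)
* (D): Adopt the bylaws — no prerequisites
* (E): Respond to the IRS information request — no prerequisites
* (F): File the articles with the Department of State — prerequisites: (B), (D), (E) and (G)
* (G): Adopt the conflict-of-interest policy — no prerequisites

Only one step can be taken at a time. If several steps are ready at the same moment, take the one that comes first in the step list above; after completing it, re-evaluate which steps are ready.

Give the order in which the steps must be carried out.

(D), (E), (G), (A), (B), (C), (F)

Nothing is required for (D), (E) and (G). (D) is listed earlier → (D) first.
(E) and (G) are both available; (E) is listed earlier → (E).
That leaves (G) as the only ready step → (G).
Now (A) and (B) have their prerequisites met. (A) is listed earlier, so (A) next.
(B) and (C) are both available; (B) is listed earlier → (B).
Now (C) and (F) have their prerequisites met. (C) is listed earlier, so (C) next.
(F) needed (B), (D), (E) and (G), now all done → (F).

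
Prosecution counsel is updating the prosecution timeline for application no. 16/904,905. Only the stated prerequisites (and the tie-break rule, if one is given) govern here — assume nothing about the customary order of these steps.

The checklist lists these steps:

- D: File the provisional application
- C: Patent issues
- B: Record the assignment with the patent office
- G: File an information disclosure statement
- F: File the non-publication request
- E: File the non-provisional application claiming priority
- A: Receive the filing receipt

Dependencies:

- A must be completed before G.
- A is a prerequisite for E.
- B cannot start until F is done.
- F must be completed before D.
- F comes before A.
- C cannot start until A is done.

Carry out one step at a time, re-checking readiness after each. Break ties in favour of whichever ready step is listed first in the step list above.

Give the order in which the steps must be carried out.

Only F has no prerequisites, so it is first.
Ready: D, B and A. D is listed earlier → D.
B and A are both available; B is listed earlier → B.
A needed F, now all done → A.
Ready: C, G and E. C is listed earlier → C.
Now G and E have their prerequisites met. G is listed earlier, so G next.
E is the only step now ready → E.

F → D → B → A → C → G → E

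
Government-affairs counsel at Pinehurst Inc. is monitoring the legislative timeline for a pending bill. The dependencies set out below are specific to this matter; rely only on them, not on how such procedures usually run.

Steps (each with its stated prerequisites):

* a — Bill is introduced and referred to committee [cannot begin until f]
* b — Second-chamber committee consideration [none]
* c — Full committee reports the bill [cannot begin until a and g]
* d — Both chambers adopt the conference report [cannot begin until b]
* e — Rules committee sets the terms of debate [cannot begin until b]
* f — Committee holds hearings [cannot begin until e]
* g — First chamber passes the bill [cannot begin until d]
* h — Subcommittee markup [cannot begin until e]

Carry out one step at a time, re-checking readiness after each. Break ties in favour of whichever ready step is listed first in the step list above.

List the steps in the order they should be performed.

b d e f a g c h

b is the only step with nothing outstanding, so it goes first.
Now d and e have their prerequisites met. d is listed earlier, so d next.
e and g are both available; e is listed earlier → e.
Now f, g and h have their prerequisites met. f is listed earlier, so f next.
a, g and h are all available; a is listed earlier → a.
g and h are both available; g is listed earlier → g.
c now also ready, so the ready set is {c, h}; c is listed earlier → c.
h is the only step now ready → h.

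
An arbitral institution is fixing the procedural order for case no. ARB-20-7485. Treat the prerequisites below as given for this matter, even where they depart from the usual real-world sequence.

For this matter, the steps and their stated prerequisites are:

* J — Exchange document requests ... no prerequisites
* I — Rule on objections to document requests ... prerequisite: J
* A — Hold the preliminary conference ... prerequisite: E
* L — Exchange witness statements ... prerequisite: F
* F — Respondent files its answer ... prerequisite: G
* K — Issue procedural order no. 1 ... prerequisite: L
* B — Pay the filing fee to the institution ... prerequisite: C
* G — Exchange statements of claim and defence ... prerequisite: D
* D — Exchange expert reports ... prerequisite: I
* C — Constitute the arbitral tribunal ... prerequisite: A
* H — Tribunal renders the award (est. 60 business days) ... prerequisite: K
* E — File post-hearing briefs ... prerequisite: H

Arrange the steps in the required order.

J → I → D → G → F → L → K → H → E → A → C → B

J has no prerequisites → J first.
Next only I has its prerequisites met → I.
D needed I, now all done → D.
Next only G has its prerequisites met → G.
That leaves F as the only ready step → F.
L needed F, now all done → L.
Next only K has its prerequisites met → K.
That leaves H as the only ready step → H.
E needed H, now all done → E.
Next only A has its prerequisites met → A.
C is the only step now ready → C.
B is the only step now ready → B.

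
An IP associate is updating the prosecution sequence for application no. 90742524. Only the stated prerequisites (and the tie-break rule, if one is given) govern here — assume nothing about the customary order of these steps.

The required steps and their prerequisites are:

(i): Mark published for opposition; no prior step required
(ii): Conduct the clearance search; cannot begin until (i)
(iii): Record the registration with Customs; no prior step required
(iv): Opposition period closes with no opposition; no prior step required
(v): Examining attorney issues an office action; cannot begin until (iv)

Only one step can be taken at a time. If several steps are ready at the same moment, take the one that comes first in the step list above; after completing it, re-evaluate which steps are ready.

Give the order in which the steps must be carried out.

(i), (ii), (iii), (iv), (v)

(i), (iii) and (iv) have no prerequisites; (i) is listed earlier, so (i) is first.
Now (ii), (iii) and (iv) have their prerequisites met. (ii) is listed earlier, so (ii) next.
(iii) and (iv) are both available; (iii) is listed earlier → (iii).
(iv) is the only step now ready → (iv).
(v) needed (iv), now all done → (v).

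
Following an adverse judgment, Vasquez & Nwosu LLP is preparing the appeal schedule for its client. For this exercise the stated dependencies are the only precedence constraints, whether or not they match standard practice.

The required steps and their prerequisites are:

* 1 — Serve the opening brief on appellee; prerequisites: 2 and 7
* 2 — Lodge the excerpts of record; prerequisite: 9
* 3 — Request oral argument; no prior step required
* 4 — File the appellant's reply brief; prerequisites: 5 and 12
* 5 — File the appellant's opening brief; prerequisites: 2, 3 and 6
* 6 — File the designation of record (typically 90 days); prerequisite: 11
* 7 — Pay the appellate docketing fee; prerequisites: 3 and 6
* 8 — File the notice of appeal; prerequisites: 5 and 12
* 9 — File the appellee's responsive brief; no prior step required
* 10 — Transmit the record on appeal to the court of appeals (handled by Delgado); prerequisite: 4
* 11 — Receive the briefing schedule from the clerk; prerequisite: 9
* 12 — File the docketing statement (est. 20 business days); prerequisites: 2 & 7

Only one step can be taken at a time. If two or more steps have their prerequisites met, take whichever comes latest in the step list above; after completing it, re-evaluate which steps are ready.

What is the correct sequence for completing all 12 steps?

9 → 11 → 6 → 3 → 7 → 2 → 12 → 5 → 8 → 4 → 10 → 1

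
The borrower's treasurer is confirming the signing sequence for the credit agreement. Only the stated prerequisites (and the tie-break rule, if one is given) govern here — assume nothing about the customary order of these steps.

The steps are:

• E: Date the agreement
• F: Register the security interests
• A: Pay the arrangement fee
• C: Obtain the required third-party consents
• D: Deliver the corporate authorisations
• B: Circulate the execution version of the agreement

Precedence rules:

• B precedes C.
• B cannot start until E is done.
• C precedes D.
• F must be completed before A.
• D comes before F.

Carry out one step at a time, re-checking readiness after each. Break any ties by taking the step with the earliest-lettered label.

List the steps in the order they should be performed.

Only E has no prerequisites, so it is first.
Next only B has its prerequisites met → B.
C needed B, now all done → C.
D needed C, now all done → D.
F is the only step now ready → F.
Next only A has its prerequisites met → A.

E, B, C, D, F, A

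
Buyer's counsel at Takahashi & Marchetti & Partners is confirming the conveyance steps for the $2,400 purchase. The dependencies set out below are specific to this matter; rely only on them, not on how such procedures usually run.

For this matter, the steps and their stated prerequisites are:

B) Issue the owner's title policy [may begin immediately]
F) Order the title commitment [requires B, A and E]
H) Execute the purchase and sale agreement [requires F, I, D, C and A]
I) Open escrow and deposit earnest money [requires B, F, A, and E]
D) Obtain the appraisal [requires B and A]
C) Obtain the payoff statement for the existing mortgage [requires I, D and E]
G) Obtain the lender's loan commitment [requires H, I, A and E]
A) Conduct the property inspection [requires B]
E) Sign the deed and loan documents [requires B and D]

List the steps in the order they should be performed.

B A D E F I C H G

B is the only step with nothing outstanding, so it goes first.
A is the only step now ready → A.
That leaves D as the only ready step → D.
E needed B and D, now all done → E.
F needed B, A and E, now all done → F.
Next only I has its prerequisites met → I.
That leaves C as the only ready step → C.
H needed F, I, D, C and A, now all done → H.
Next only G has its prerequisites met → G.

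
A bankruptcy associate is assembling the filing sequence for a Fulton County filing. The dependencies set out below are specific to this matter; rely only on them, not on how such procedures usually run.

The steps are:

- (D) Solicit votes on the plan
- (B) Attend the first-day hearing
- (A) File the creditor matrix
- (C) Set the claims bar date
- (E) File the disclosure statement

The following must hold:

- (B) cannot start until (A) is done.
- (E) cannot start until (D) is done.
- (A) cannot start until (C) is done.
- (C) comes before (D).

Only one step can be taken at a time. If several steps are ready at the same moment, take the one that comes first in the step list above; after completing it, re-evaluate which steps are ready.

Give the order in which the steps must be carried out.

(C), (D), (A), (B), (E)

Only (C) has no prerequisites, so it is first.
Ready: (D) and (A). (D) is listed earlier → (D).
(E) now also ready, so the ready set is {(A), (E)}; (A) is listed earlier → (A).
Now (B) and (E) have their prerequisites met. (B) is listed earlier, so (B) next.
That leaves (E) as the only ready step → (E).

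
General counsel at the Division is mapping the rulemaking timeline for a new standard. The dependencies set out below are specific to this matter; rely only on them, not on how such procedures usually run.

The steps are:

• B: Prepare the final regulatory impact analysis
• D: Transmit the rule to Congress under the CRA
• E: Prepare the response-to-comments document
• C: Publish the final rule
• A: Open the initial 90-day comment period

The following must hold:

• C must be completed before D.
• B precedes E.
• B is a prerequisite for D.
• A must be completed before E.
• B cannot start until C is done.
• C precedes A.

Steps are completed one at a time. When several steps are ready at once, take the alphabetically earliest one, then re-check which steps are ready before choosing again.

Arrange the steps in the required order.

C, A, B, D, E

C has no prerequisites → C first.
A and B are both available; A has the earlier label → A.
B is the only step now ready → B.
Ready: D and E. D has the earlier label → D.
Next only E has its prerequisites met → E.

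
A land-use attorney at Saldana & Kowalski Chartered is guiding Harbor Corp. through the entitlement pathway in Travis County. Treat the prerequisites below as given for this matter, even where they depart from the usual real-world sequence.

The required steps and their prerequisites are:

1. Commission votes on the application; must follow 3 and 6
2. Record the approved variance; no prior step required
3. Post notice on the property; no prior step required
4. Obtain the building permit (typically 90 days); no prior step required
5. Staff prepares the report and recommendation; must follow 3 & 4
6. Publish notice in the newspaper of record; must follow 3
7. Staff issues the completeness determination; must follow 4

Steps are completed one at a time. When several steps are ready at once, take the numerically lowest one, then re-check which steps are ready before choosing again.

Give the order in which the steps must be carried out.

2, 3, 4, 5, 6, 1, 7

2, 3 and 4 have no prerequisites; 2 has the earlier label, so 2 is first.
Ready: 3 and 4. 3 has the earlier label → 3.
Now 4 and 6 have their prerequisites met. 4 has the earlier label, so 4 next.
5 and 7 now also ready, so the ready set is {5, 6, 7}; 5 has the earlier label → 5.
Now 6 and 7 have their prerequisites met. 6 has the earlier label, so 6 next.
1 now also ready, so the ready set is {1, 7}; 1 has the earlier label → 1.
7 is the only step now ready → 7.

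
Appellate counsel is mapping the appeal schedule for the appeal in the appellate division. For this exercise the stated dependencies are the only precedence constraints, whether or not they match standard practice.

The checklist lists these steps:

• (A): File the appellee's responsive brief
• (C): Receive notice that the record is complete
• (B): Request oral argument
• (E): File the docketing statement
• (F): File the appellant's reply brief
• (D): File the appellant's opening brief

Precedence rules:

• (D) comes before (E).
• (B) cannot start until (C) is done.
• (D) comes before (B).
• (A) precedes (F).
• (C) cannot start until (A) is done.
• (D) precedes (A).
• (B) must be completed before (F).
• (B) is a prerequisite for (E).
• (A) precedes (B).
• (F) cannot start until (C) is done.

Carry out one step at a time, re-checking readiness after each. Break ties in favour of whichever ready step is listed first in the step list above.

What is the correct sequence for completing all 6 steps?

Only (D) has no prerequisites, so it is first.
Next only (A) has its prerequisites met → (A).
(C) needed (A), now all done → (C).
(B) needed (A), (C) and (D), now all done → (B).
Now (E) and (F) have their prerequisites met. (E) is listed earlier, so (E) next.
That leaves (F) as the only ready step → (F).

(D), (A), (C), (B), (E), (F)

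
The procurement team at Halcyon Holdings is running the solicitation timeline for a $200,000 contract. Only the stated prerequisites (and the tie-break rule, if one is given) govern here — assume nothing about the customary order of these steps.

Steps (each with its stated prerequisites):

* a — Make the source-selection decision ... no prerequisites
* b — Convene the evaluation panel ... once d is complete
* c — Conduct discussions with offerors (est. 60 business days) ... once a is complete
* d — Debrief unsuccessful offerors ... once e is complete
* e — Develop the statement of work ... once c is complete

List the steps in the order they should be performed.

a, c, e, d, b

a is the only step with nothing outstanding, so it goes first.
c is the only step now ready → c.
e needed c, now all done → e.
That leaves d as the only ready step → d.
b needed d, now all done → b.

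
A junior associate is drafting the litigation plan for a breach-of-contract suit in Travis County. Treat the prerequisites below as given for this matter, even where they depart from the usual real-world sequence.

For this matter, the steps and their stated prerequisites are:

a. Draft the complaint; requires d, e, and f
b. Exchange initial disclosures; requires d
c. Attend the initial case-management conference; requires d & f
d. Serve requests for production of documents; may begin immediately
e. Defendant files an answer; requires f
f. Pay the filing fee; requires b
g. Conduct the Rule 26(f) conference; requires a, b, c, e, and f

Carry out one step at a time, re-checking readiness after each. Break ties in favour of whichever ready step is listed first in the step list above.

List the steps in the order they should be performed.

Only d has no prerequisites, so it is first.
b needed d, now all done → b.
f is the only step now ready → f.
Ready: c and e. c is listed earlier → c.
That leaves e as the only ready step → e.
That leaves a as the only ready step → a.
g needed a, b, c, e and f, now all done → g.

d → b → f → c → e → a → g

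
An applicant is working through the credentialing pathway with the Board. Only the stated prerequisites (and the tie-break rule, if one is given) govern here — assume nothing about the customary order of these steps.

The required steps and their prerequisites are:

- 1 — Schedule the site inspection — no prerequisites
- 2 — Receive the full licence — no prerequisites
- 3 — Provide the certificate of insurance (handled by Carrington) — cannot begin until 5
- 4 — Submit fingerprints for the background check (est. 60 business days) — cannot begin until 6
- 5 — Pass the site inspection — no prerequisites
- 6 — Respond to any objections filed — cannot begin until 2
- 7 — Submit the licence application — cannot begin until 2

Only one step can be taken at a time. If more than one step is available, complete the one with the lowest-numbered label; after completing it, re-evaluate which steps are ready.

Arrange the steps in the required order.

1 → 2 → 5 → 3 → 6 → 4 → 7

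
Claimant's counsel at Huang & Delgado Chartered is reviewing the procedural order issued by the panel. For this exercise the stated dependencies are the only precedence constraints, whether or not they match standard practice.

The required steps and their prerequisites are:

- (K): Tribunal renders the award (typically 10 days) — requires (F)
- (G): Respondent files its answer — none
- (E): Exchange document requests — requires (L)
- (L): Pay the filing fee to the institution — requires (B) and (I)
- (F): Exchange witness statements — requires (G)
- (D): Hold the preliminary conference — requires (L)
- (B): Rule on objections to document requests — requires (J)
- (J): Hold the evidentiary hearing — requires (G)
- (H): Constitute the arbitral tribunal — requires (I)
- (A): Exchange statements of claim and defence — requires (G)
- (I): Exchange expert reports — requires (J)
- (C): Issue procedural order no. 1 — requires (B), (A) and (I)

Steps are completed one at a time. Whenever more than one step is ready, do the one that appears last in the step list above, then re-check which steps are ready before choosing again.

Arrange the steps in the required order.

(G) is the only step with nothing outstanding, so it goes first.
Now (A), (J) and (F) have their prerequisites met. (A) is listed later, so (A) next.
(J) and (F) are both available; (J) is listed later → (J).
Ready: (I), (B) and (F). (I) is listed later → (I).
(H) now also ready, so the ready set is {(H), (B), (F)}; (H) is listed later → (H).
Now (B) and (F) have their prerequisites met. (B) is listed later, so (B) next.
Now (C), (F) and (L) have their prerequisites met. (C) is listed later, so (C) next.
(F) and (L) are both available; (F) is listed later → (F).
(K) now also ready, so the ready set is {(L), (K)}; (L) is listed later → (L).
(D), (E) and (K) are all available; (D) is listed later → (D).
Now (E) and (K) have their prerequisites met. (E) is listed later, so (E) next.
(K) is the only step now ready → (K).

(G) (A) (J) (I) (H) (B) (C) (F) (L) (D) (E) (K)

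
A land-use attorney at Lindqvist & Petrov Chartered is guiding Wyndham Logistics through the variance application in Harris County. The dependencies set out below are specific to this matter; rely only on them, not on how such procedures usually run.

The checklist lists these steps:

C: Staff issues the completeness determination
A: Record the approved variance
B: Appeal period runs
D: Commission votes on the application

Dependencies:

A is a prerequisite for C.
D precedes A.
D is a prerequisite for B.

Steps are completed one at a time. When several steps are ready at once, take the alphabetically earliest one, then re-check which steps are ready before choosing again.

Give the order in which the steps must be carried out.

D is the only step with nothing outstanding, so it goes first.
Ready: A and B. A has the earlier label → A.
C now also ready, so the ready set is {B, C}; B has the earlier label → B.
Next only C has its prerequisites met → C.

D, A, B, C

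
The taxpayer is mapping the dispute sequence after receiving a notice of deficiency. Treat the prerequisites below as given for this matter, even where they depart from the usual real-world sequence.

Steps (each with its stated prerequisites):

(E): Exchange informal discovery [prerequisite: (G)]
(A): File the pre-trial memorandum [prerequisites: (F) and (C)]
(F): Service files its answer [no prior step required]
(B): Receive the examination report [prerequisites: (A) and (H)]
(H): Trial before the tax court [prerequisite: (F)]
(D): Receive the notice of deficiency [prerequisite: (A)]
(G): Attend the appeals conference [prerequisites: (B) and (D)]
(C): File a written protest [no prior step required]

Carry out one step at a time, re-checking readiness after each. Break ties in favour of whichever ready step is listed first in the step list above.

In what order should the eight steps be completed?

(F), (H), (C), (A), (B), (D), (G), (E)

Nothing is required for (F) and (C). (F) is listed earlier → (F) first.
Ready: (H) and (C). (H) is listed earlier → (H).
(C) is the only step now ready → (C).
(A) is the only step now ready → (A).
(B) and (D) are both available; (B) is listed earlier → (B).
(D) is the only step now ready → (D).
That leaves (G) as the only ready step → (G).
(E) needed (G), now all done → (E).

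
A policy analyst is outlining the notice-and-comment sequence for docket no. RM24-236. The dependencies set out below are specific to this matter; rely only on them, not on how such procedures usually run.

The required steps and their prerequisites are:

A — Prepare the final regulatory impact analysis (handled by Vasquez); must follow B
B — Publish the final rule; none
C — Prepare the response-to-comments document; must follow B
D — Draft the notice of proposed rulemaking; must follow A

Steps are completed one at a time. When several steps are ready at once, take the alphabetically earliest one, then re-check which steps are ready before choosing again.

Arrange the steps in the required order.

B, A, C, D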